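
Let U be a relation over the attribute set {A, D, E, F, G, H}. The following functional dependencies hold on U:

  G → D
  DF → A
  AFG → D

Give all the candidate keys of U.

Attributes E, F, G, H never appear on any right-hand side, so every candidate key must contain {E, F, G, H}.
{E, F, G, H}⁺ = {A, D, E, F, G, H}, which is all of the schema, so {E, F, G, H} is the only candidate key.

(E, F, G, H)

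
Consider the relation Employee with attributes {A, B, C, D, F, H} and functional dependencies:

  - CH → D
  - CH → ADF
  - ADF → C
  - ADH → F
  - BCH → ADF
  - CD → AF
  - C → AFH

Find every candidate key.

Attribute B never appears on the right-hand side of any dependency, so B must belong to every candidate key.
{B}⁺ = {B}, which is not all of the schema, so we must add further attributes.
{B, C}⁺: C→AFH adds A, F, H; CH→D adds D → {A, B, C, D, F, H}. Minimal: {C}⁺ = {A, C, D, F, H}; {B}⁺ = {B} — none reach the full schema.
{A, B, D, F}⁺: ADF→C adds C; C→AFH adds H → {A, B, C, D, F, H}. Minimal: {B, D, F}⁺ = {B, D, F}; {A, D, F}⁺ = {A, C, D, F, H}; {A, B, F}⁺ = {A, B, F}; … — none reach the full schema.
{A, B, D, H}⁺: ADH→F adds F; ADF→C adds C → {A, B, C, D, F, H}. Minimal: {B, D, H}⁺ = {B, D, H}; {A, D, H}⁺ = {A, C, D, F, H}; {A, B, H}⁺ = {A, B, H}; … — none reach the full schema.

(B, C), (A, B, D, F), (A, B, D, H)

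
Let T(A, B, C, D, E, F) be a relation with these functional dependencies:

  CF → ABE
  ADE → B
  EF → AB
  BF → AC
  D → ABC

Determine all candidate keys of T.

Attributes D, F never appear on any right-hand side, so every candidate key must contain {D, F}.
{D, F}⁺ = {A, B, C, D, E, F}, which is all of the schema, so {D, F} is the only candidate key.

{D, F}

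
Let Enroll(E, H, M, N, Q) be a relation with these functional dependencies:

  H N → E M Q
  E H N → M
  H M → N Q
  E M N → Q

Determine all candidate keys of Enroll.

HM, HN

Attribute H never appears on the right-hand side of any dependency, so H must belong to every candidate key.
{H}⁺ = {H}, which is not all of the schema, so we must add further attributes.
{H, M}⁺: HM→NQ adds N, Q; HN→EMQ adds E → {E, H, M, N, Q}.
{H, N}⁺: HN→EMQ adds E, M, Q → {E, H, M, N, Q}.
Any other superkey contains one of these as a subset, so there are no further candidate keys.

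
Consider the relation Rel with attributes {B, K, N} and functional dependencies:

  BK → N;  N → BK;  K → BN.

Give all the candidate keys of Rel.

K, N

{K}⁺: K→BN adds B, N → {B, K, N}.
{N}⁺: N→BK adds B, K → {B, K, N}.
Any other superkey contains one of these as a subset, so there are no further candidate keys.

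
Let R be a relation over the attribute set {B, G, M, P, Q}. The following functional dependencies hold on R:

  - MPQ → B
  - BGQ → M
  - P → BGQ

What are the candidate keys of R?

Attribute P never appears on the right-hand side of any dependency, so P must belong to every candidate key.
{P}⁺ = {B, G, M, P, Q}, which is all of the schema, so {P} is the only candidate key.

{P}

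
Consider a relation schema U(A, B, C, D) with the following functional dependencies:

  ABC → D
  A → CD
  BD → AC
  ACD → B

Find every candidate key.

{A}, {B, D}

{A}⁺: A→CD adds C, D; ACD→B adds B → {A, B, C, D}.
{B, D}⁺: BD→AC adds A, C → {A, B, C, D}. Minimal: {D}⁺ = {D}; {B}⁺ = {B} — none reach the full schema.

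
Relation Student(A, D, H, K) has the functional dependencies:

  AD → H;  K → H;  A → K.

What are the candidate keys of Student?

AD

Attributes A, D never appear on any right-hand side, so every candidate key must contain {A, D}.
{A, D}⁺ = {A, D, H, K}, which is all of the schema, so {A, D} is the only candidate key.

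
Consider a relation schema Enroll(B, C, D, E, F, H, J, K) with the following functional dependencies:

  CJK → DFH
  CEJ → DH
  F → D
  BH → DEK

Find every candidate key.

Attributes B, C, J never appear on any right-hand side, so every candidate key must contain {B, C, J}.
{B, C, J}⁺ = {B, C, J}, which is not all of the schema, so we must add further attributes.
{B, C, E, J}⁺: CEJ→DH adds D, H; BH→DEK adds K; CJK→DFH adds F → {B, C, D, E, F, H, J, K}. Minimal: {C, E, J}⁺ = {C, D, E, H, J}; {B, E, J}⁺ = {B, E, J}; {B, C, J}⁺ = {B, C, J}; … — none reach the full schema.
{B, C, H, J}⁺: BH→DEK adds D, E, K; CJK→DFH adds F → {B, C, D, E, F, H, J, K}. Minimal: {C, H, J}⁺ = {C, H, J}; {B, H, J}⁺ = {B, D, E, H, J, K}; {B, C, J}⁺ = {B, C, J}; … — none reach the full schema.
{B, C, J, K}⁺: CJK→DFH adds D, F, H; BH→DEK adds E → {B, C, D, E, F, H, J, K}. Minimal: {C, J, K}⁺ = {C, D, F, H, J, K}; {B, J, K}⁺ = {B, J, K}; {B, C, K}⁺ = {B, C, K}; … — none reach the full schema.
Any other superkey contains one of these as a subset, so there are no further candidate keys.

{B, C, E, J}, {B, C, H, J}, {B, C, J, K}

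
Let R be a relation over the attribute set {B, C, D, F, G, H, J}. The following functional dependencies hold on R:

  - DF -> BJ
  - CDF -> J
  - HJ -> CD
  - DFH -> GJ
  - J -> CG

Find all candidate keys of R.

DFH, FHJ

Attributes F, H never appear on any right-hand side, so every candidate key must contain {F, H}.
{F, H}⁺ = {F, H}, which is not all of the schema, so we must add further attributes.
{D, F, H}⁺: DF→BJ adds B, J; HJ→CD adds C; DFH→GJ adds G → {B, C, D, F, G, H, J}. Minimal: {F, H}⁺ = {F, H}; {D, H}⁺ = {D, H}; {D, F}⁺ = {B, C, D, F, G, J} — none reach the full schema.
{F, H, J}⁺: HJ→CD adds C, D; DFH→GJ adds G; DF→BJ adds B → {B, C, D, F, G, H, J}. Minimal: {H, J}⁺ = {C, D, G, H, J}; {F, J}⁺ = {C, F, G, J}; {F, H}⁺ = {F, H} — none reach the full schema.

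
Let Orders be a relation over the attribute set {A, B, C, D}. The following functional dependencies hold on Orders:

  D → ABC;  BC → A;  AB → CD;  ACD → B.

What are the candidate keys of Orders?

(D), (A, B), (B, C)

{D}⁺: D→ABC adds A, B, C → {A, B, C, D}.
{A, B}⁺: AB→CD adds C, D → {A, B, C, D}. Minimal: {B}⁺ = {B}; {A}⁺ = {A} — none reach the full schema.
{B, C}⁺: BC→A adds A; AB→CD adds D → {A, B, C, D}. Minimal: {C}⁺ = {C}; {B}⁺ = {B} — none reach the full schema.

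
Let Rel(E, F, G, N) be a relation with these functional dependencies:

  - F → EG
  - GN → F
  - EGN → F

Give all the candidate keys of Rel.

(F, N), (G, N)

Attribute N never appears on the right-hand side of any dependency, so N must belong to every candidate key.
{N}⁺ = {N}, which is not all of the schema, so we must add further attributes.
{F, N}⁺: F→EG adds E, G → {E, F, G, N}.
{G, N}⁺: GN→F adds F; F→EG adds E → {E, F, G, N}.
Any other superkey contains one of these as a subset, so there are no further candidate keys.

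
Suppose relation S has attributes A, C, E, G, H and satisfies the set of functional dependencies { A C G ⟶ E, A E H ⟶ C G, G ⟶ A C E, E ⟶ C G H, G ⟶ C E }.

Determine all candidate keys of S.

{E}⁺: E→CGH adds C, G, H; G→ACE adds A → {A, C, E, G, H}.
{G}⁺: G→ACE adds A, C, E; E→CGH adds H → {A, C, E, G, H}.

{E}, {G}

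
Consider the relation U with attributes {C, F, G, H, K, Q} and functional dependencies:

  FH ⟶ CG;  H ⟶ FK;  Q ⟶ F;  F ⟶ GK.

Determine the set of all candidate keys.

{H, Q}

Attributes H, Q never appear on any right-hand side, so every candidate key must contain {H, Q}.
{H, Q}⁺ = {C, F, G, H, K, Q}, which is all of the schema, so {H, Q} is the only candidate key.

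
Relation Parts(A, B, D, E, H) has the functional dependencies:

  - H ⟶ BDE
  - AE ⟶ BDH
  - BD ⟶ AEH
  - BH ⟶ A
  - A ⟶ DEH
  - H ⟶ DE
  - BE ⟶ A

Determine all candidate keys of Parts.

{A}⁺: A→DEH adds D, E, H; H→BDE adds B → {A, B, D, E, H}.
{H}⁺: H→BDE adds B, D, E; BD→AEH adds A → {A, B, D, E, H}.
{B, D}⁺: BD→AEH adds A, E, H → {A, B, D, E, H}. Minimal: {D}⁺ = {D}; {B}⁺ = {B} — none reach the full schema.
{B, E}⁺: BE→A adds A; AE→BDH adds D, H → {A, B, D, E, H}. Minimal: {E}⁺ = {E}; {B}⁺ = {B} — none reach the full schema.

(A); (H); (B, D); (B, E)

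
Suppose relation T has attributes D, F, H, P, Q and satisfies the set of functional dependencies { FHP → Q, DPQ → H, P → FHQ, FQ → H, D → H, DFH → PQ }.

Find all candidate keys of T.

Attribute D never appears on the right-hand side of any dependency, so D must belong to every candidate key.
{D}⁺ = {D, H}, which is not all of the schema, so we must add further attributes.
{D, F}⁺: D→H adds H; DFH→PQ adds P, Q → {D, F, H, P, Q}.
{D, P}⁺: P→FHQ adds F, H, Q → {D, F, H, P, Q}.

(D, F); (D, P)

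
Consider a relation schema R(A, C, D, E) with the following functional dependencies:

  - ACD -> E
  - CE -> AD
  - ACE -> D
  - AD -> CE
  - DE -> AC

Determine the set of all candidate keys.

(A, D), (C, E), (D, E)

{A, D}⁺: AD→CE adds C, E → {A, C, D, E}.
{C, E}⁺: CE→AD adds A, D → {A, C, D, E}.
{D, E}⁺: DE→AC adds A, C → {A, C, D, E}.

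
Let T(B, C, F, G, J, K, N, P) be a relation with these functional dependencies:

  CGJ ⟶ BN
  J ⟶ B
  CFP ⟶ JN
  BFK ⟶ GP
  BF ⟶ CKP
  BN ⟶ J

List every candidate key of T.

{B, F}; {F, J}; {C, F, P}

{B, F}⁺: BF→CKP adds C, K, P; CFP→JN adds J, N; BFK→GP adds G → {B, C, F, G, J, K, N, P}.
{F, J}⁺: J→B adds B; BF→CKP adds C, K, P; CFP→JN adds N; BFK→GP adds G → {B, C, F, G, J, K, N, P}.
{C, F, P}⁺: CFP→JN adds J, N; J→B adds B; BF→CKP adds K; BFK→GP adds G → {B, C, F, G, J, K, N, P}.
Any other superkey contains one of these as a subset, so there are no further candidate keys.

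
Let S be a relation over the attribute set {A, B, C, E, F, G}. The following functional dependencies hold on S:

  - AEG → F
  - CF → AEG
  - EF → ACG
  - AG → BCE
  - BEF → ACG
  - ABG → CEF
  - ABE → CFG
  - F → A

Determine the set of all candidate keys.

AG, CF, EF, FG, ABE

{A, G}⁺: AG→BCE adds B, C, E; ABG→CEF adds F → {A, B, C, E, F, G}. Minimal: {G}⁺ = {G}; {A}⁺ = {A} — none reach the full schema.
{C, F}⁺: CF→AEG adds A, E, G; AG→BCE adds B → {A, B, C, E, F, G}. Minimal: {F}⁺ = {A, F}; {C}⁺ = {C} — none reach the full schema.
{E, F}⁺: EF→ACG adds A, C, G; AG→BCE adds B → {A, B, C, E, F, G}. Minimal: {F}⁺ = {A, F}; {E}⁺ = {E} — none reach the full schema.
{F, G}⁺: F→A adds A; AG→BCE adds B, C, E → {A, B, C, E, F, G}. Minimal: {G}⁺ = {G}; {F}⁺ = {A, F} — none reach the full schema.
{A, B, E}⁺: ABE→CFG adds C, F, G → {A, B, C, E, F, G}. Minimal: {B, E}⁺ = {B, E}; {A, E}⁺ = {A, E}; {A, B}⁺ = {A, B} — none reach the full schema.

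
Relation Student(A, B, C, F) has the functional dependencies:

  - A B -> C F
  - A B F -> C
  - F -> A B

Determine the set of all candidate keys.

{F}⁺: F→AB adds A, B; AB→CF adds C → {A, B, C, F}.
{A, B}⁺: AB→CF adds C, F → {A, B, C, F}. Minimal: {B}⁺ = {B}; {A}⁺ = {A} — none reach the full schema.
Any other superkey contains one of these as a subset, so there are no further candidate keys.

{F}; {A, B}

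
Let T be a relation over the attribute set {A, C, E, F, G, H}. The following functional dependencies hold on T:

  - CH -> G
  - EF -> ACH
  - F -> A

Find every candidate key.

Attributes E, F never appear on any right-hand side, so every candidate key must contain {E, F}.
{E, F}⁺ = {A, C, E, F, G, H}, which is all of the schema, so {E, F} is the only candidate key.

{E, F}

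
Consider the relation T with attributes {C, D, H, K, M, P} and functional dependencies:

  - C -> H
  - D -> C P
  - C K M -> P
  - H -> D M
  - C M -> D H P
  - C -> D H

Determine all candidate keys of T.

{C, K}, {D, K}, {H, K}

Attribute K never appears on the right-hand side of any dependency, so K must belong to every candidate key.
{K}⁺ = {K}, which is not all of the schema, so we must add further attributes.
{C, K}⁺: C→H adds H; H→DM adds D, M; CM→DHP adds P → {C, D, H, K, M, P}. Minimal: {K}⁺ = {K}; {C}⁺ = {C, D, H, M, P} — none reach the full schema.
{D, K}⁺: D→CP adds C, P; C→DH adds H; H→DM adds M → {C, D, H, K, M, P}. Minimal: {K}⁺ = {K}; {D}⁺ = {C, D, H, M, P} — none reach the full schema.
{H, K}⁺: H→DM adds D, M; D→CP adds C, P → {C, D, H, K, M, P}. Minimal: {K}⁺ = {K}; {H}⁺ = {C, D, H, M, P} — none reach the full schema.
Any other superkey contains one of these as a subset, so there are no further candidate keys.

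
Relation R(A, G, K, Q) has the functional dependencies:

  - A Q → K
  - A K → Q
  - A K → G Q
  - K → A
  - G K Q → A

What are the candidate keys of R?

K; AQ

{K}⁺: K→A adds A; AK→Q adds Q; AK→GQ adds G → {A, G, K, Q}.
{A, Q}⁺: AQ→K adds K; AK→GQ adds G → {A, G, K, Q}.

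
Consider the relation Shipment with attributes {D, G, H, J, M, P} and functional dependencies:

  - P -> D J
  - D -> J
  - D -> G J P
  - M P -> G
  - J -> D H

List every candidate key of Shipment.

{D, M}; {J, M}; {M, P}

Attribute M never appears on the right-hand side of any dependency, so M must belong to every candidate key.
{M}⁺ = {M}, which is not all of the schema, so we must add further attributes.
{D, M}⁺: D→J adds J; D→GJP adds G, P; J→DH adds H → {D, G, H, J, M, P}.
{J, M}⁺: J→DH adds D, H; D→GJP adds G, P → {D, G, H, J, M, P}.
{M, P}⁺: P→DJ adds D, J; D→GJP adds G; J→DH adds H → {D, G, H, J, M, P}.
Any other superkey contains one of these as a subset, so there are no further candidate keys.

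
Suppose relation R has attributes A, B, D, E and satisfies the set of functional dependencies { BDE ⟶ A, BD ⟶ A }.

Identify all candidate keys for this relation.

{B, D, E}

Attributes B, D, E never appear on any right-hand side, so every candidate key must contain {B, D, E}.
{B, D, E}⁺ = {A, B, D, E}, which is all of the schema, so {B, D, E} is the only candidate key.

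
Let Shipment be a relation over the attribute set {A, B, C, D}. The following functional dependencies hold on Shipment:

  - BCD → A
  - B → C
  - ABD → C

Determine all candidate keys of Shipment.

(B, D)

Attributes B, D never appear on any right-hand side, so every candidate key must contain {B, D}.
{B, D}⁺ = {A, B, C, D}, which is all of the schema, so {B, D} is the only candidate key.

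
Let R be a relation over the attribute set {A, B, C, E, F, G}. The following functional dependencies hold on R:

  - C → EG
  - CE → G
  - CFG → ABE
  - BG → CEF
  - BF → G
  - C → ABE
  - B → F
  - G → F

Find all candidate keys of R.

B, C

{B}⁺: B→F adds F; BF→G adds G; BG→CEF adds C, E; C→ABE adds A → {A, B, C, E, F, G}.
{C}⁺: C→EG adds E, G; C→ABE adds A, B; B→F adds F → {A, B, C, E, F, G}.
Any other superkey contains one of these as a subset, so there are no further candidate keys.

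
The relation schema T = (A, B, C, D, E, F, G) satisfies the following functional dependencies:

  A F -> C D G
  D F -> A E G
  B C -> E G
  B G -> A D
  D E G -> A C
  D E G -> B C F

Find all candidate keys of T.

{A, F}⁺: AF→CDG adds C, D, G; DF→AEG adds E; DEG→BCF adds B → {A, B, C, D, E, F, G}. Minimal: {F}⁺ = {F}; {A}⁺ = {A} — none reach the full schema.
{B, C}⁺: BC→EG adds E, G; BG→AD adds A, D; DEG→BCF adds F → {A, B, C, D, E, F, G}. Minimal: {C}⁺ = {C}; {B}⁺ = {B} — none reach the full schema.
{D, F}⁺: DF→AEG adds A, E, G; DEG→AC adds C; DEG→BCF adds B → {A, B, C, D, E, F, G}. Minimal: {F}⁺ = {F}; {D}⁺ = {D} — none reach the full schema.
{B, E, G}⁺: BG→AD adds A, D; DEG→AC adds C; DEG→BCF adds F → {A, B, C, D, E, F, G}. Minimal: {E, G}⁺ = {E, G}; {B, G}⁺ = {A, B, D, G}; {B, E}⁺ = {B, E} — none reach the full schema.
{B, F, G}⁺: BG→AD adds A, D; AF→CDG adds C; DF→AEG adds E → {A, B, C, D, E, F, G}. Minimal: {F, G}⁺ = {F, G}; {B, G}⁺ = {A, B, D, G}; {B, F}⁺ = {B, F} — none reach the full schema.
{D, E, G}⁺: DEG→AC adds A, C; DEG→BCF adds B, F → {A, B, C, D, E, F, G}. Minimal: {E, G}⁺ = {E, G}; {D, G}⁺ = {D, G}; {D, E}⁺ = {D, E} — none reach the full schema.
Any other superkey contains one of these as a subset, so there are no further candidate keys.

AF, BC, DF, BEG, BFG, DEG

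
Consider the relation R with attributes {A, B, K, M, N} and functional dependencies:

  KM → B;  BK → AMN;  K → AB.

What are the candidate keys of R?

(K)

Attribute K never appears on the right-hand side of any dependency, so K must belong to every candidate key.
{K}⁺ = {A, B, K, M, N}, which is all of the schema, so {K} is the only candidate key.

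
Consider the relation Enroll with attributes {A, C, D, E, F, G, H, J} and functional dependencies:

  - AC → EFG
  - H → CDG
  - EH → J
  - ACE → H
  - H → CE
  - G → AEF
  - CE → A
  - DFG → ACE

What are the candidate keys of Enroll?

H, AC, CE, CG, DG

{H}⁺: H→CDG adds C, D, G; H→CE adds E; G→AEF adds A, F; EH→J adds J → {A, C, D, E, F, G, H, J}.
{A, C}⁺: AC→EFG adds E, F, G; ACE→H adds H; H→CDG adds D; EH→J adds J → {A, C, D, E, F, G, H, J}. Minimal: {C}⁺ = {C}; {A}⁺ = {A} — none reach the full schema.
{C, E}⁺: CE→A adds A; AC→EFG adds F, G; ACE→H adds H; H→CDG adds D; EH→J adds J → {A, C, D, E, F, G, H, J}. Minimal: {E}⁺ = {E}; {C}⁺ = {C} — none reach the full schema.
{C, G}⁺: G→AEF adds A, E, F; ACE→H adds H; H→CDG adds D; EH→J adds J → {A, C, D, E, F, G, H, J}. Minimal: {G}⁺ = {A, E, F, G}; {C}⁺ = {C} — none reach the full schema.
{D, G}⁺: G→AEF adds A, E, F; DFG→ACE adds C; ACE→H adds H; EH→J adds J → {A, C, D, E, F, G, H, J}. Minimal: {G}⁺ = {A, E, F, G}; {D}⁺ = {D} — none reach the full schema.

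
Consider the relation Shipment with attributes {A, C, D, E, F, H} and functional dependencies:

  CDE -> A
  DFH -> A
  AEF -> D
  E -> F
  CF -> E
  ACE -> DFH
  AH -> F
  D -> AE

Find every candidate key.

(C, D); (A, C, E); (A, C, F); (A, C, H)

Attribute C never appears on the right-hand side of any dependency, so C must belong to every candidate key.
{C}⁺ = {C}, which is not all of the schema, so we must add further attributes.
{C, D}⁺: D→AE adds A, E; E→F adds F; ACE→DFH adds H → {A, C, D, E, F, H}. Minimal: {D}⁺ = {A, D, E, F}; {C}⁺ = {C} — none reach the full schema.
{A, C, E}⁺: E→F adds F; ACE→DFH adds D, H → {A, C, D, E, F, H}. Minimal: {C, E}⁺ = {C, E, F}; {A, E}⁺ = {A, D, E, F}; {A, C}⁺ = {A, C} — none reach the full schema.
{A, C, F}⁺: CF→E adds E; ACE→DFH adds D, H → {A, C, D, E, F, H}. Minimal: {C, F}⁺ = {C, E, F}; {A, F}⁺ = {A, F}; {A, C}⁺ = {A, C} — none reach the full schema.
{A, C, H}⁺: AH→F adds F; CF→E adds E; ACE→DFH adds D → {A, C, D, E, F, H}. Minimal: {C, H}⁺ = {C, H}; {A, H}⁺ = {A, F, H}; {A, C}⁺ = {A, C} — none reach the full schema.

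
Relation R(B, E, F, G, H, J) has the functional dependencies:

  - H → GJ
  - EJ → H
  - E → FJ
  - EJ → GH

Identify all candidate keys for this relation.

Attributes B, E never appear on any right-hand side, so every candidate key must contain {B, E}.
{B, E}⁺ = {B, E, F, G, H, J}, which is all of the schema, so {B, E} is the only candidate key.

BE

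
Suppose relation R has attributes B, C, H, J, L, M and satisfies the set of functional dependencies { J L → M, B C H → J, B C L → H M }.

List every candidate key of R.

{B, C, L}⁺: BCL→HM adds H, M; BCH→J adds J → {B, C, H, J, L, M}.
No other minimal superkey exists.

(B, C, L)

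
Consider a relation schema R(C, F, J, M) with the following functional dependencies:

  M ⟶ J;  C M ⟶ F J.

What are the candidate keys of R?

Attributes C, M never appear on any right-hand side, so every candidate key must contain {C, M}.
{C, M}⁺ = {C, F, J, M}, which is all of the schema, so {C, M} is the only candidate key.

CM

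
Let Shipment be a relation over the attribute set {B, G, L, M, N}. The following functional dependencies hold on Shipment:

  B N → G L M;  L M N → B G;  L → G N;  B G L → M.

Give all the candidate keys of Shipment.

{B, L}⁺: L→GN adds G, N; BGL→M adds M → {B, G, L, M, N}. Minimal: {L}⁺ = {G, L, N}; {B}⁺ = {B} — none reach the full schema.
{B, N}⁺: BN→GLM adds G, L, M → {B, G, L, M, N}. Minimal: {N}⁺ = {N}; {B}⁺ = {B} — none reach the full schema.
{L, M}⁺: L→GN adds G, N; LMN→BG adds B → {B, G, L, M, N}. Minimal: {M}⁺ = {M}; {L}⁺ = {G, L, N} — none reach the full schema.

(B, L); (B, N); (L, M)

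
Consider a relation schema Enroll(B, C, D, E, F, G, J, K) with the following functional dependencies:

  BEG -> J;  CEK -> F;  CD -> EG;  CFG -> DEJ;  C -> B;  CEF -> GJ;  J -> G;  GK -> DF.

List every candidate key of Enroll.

(C, D, K), (C, E, K), (C, G, K), (C, J, K)

Attributes C, K never appear on any right-hand side, so every candidate key must contain {C, K}.
{C, K}⁺ = {B, C, K}, which is not all of the schema, so we must add further attributes.
{C, D, K}⁺: CD→EG adds E, G; C→B adds B; GK→DF adds F; BEG→J adds J → {B, C, D, E, F, G, J, K}. Minimal: {D, K}⁺ = {D, K}; {C, K}⁺ = {B, C, K}; {C, D}⁺ = {B, C, D, E, G, J} — none reach the full schema.
{C, E, K}⁺: CEK→F adds F; C→B adds B; CEF→GJ adds G, J; GK→DF adds D → {B, C, D, E, F, G, J, K}. Minimal: {E, K}⁺ = {E, K}; {C, K}⁺ = {B, C, K}; {C, E}⁺ = {B, C, E} — none reach the full schema.
{C, G, K}⁺: C→B adds B; GK→DF adds D, F; CD→EG adds E; CFG→DEJ adds J → {B, C, D, E, F, G, J, K}. Minimal: {G, K}⁺ = {D, F, G, K}; {C, K}⁺ = {B, C, K}; {C, G}⁺ = {B, C, G} — none reach the full schema.
{C, J, K}⁺: C→B adds B; J→G adds G; GK→DF adds D, F; CD→EG adds E → {B, C, D, E, F, G, J, K}. Minimal: {J, K}⁺ = {D, F, G, J, K}; {C, K}⁺ = {B, C, K}; {C, J}⁺ = {B, C, G, J} — none reach the full schema.
Any other superkey contains one of these as a subset, so there are no further candidate keys.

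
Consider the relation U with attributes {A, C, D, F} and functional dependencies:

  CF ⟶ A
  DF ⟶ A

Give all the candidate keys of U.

{C, D, F}

Attributes C, D, F never appear on any right-hand side, so every candidate key must contain {C, D, F}.
{C, D, F}⁺ = {A, C, D, F}, which is all of the schema, so {C, D, F} is the only candidate key.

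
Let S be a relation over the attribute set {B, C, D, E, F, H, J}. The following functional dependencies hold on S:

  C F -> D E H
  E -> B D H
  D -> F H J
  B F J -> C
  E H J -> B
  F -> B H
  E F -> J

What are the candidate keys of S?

D, E, CF, FJ

{D}⁺: D→FHJ adds F, H, J; F→BH adds B; BFJ→C adds C; CF→DEH adds E → {B, C, D, E, F, H, J}.
{E}⁺: E→BDH adds B, D, H; D→FHJ adds F, J; BFJ→C adds C → {B, C, D, E, F, H, J}.
{C, F}⁺: CF→DEH adds D, E, H; E→BDH adds B; D→FHJ adds J → {B, C, D, E, F, H, J}. Minimal: {F}⁺ = {B, F, H}; {C}⁺ = {C} — none reach the full schema.
{F, J}⁺: F→BH adds B, H; BFJ→C adds C; CF→DEH adds D, E → {B, C, D, E, F, H, J}. Minimal: {J}⁺ = {J}; {F}⁺ = {B, F, H} — none reach the full schema.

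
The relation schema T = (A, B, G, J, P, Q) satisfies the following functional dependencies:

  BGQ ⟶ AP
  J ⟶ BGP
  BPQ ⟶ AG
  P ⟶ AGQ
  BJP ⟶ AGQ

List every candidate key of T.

{J}

{J}⁺: J→BGP adds B, G, P; P→AGQ adds A, Q → {A, B, G, J, P, Q}.
No other minimal superkey exists.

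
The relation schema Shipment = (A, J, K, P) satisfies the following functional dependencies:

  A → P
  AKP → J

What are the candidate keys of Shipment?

{A, K}

{A, K}⁺: A→P adds P; AKP→J adds J → {A, J, K, P}.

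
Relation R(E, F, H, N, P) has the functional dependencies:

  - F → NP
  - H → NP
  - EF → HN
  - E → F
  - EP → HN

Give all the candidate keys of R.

E

Attribute E never appears on the right-hand side of any dependency, so E must belong to every candidate key.
{E}⁺ = {E, F, H, N, P}, which is all of the schema, so {E} is the only candidate key.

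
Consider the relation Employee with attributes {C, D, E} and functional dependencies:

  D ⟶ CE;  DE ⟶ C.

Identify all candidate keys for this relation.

{D}

Attribute D never appears on the right-hand side of any dependency, so D must belong to every candidate key.
{D}⁺ = {C, D, E}, which is all of the schema, so {D} is the only candidate key.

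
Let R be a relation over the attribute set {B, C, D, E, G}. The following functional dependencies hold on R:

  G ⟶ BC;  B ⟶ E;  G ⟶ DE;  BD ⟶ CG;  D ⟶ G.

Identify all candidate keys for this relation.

{D}⁺: D→G adds G; G→BC adds B, C; B→E adds E → {B, C, D, E, G}.
{G}⁺: G→BC adds B, C; B→E adds E; G→DE adds D → {B, C, D, E, G}.
Any other superkey contains one of these as a subset, so there are no further candidate keys.

{D}, {G}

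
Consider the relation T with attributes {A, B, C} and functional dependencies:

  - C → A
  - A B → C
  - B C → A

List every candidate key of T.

Attribute B never appears on the right-hand side of any dependency, so B must belong to every candidate key.
{B}⁺ = {B}, which is not all of the schema, so we must add further attributes.
{A, B}⁺: AB→C adds C → {A, B, C}. Minimal: {B}⁺ = {B}; {A}⁺ = {A} — none reach the full schema.
{B, C}⁺: C→A adds A → {A, B, C}. Minimal: {C}⁺ = {A, C}; {B}⁺ = {B} — none reach the full schema.

{A, B}; {B, C}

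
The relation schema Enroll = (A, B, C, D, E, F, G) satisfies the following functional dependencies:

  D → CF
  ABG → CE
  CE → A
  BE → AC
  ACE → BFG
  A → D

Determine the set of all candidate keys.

{A, E}⁺: A→D adds D; D→CF adds C, F; ACE→BFG adds B, G → {A, B, C, D, E, F, G}.
{B, E}⁺: BE→AC adds A, C; ACE→BFG adds F, G; A→D adds D → {A, B, C, D, E, F, G}.
{C, E}⁺: CE→A adds A; ACE→BFG adds B, F, G; A→D adds D → {A, B, C, D, E, F, G}.
{D, E}⁺: D→CF adds C, F; CE→A adds A; ACE→BFG adds B, G → {A, B, C, D, E, F, G}.
{A, B, G}⁺: ABG→CE adds C, E; ACE→BFG adds F; A→D adds D → {A, B, C, D, E, F, G}.

(A, E); (B, E); (C, E); (D, E); (A, B, G)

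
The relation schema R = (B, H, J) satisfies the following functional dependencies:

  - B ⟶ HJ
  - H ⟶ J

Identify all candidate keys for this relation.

(B)

Attribute B never appears on the right-hand side of any dependency, so B must belong to every candidate key.
{B}⁺ = {B, H, J}, which is all of the schema, so {B} is the only candidate key.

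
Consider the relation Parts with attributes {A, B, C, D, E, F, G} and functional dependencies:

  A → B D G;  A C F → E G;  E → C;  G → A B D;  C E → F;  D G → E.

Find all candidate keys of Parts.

{A}; {G}

{A}⁺: A→BDG adds B, D, G; DG→E adds E; E→C adds C; CE→F adds F → {A, B, C, D, E, F, G}.
{G}⁺: G→ABD adds A, B, D; DG→E adds E; E→C adds C; CE→F adds F → {A, B, C, D, E, F, G}.
Any other superkey contains one of these as a subset, so there are no further candidate keys.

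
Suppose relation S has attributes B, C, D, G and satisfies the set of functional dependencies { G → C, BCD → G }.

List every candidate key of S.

{B, C, D}; {B, D, G}

{B, C, D}⁺: BCD→G adds G → {B, C, D, G}.
{B, D, G}⁺: G→C adds C → {B, C, D, G}.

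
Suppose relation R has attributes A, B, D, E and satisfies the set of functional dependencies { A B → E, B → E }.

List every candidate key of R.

Attributes A, B, D never appear on any right-hand side, so every candidate key must contain {A, B, D}.
{A, B, D}⁺ = {A, B, D, E}, which is all of the schema, so {A, B, D} is the only candidate key.

{A, B, D}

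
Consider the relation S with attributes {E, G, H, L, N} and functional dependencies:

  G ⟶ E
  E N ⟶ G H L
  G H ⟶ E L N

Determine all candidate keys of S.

{E, N}⁺: EN→GHL adds G, H, L → {E, G, H, L, N}.
{G, H}⁺: G→E adds E; GH→ELN adds L, N → {E, G, H, L, N}.
{G, N}⁺: G→E adds E; EN→GHL adds H, L → {E, G, H, L, N}.
Any other superkey contains one of these as a subset, so there are no further candidate keys.

{E, N}, {G, H}, {G, N}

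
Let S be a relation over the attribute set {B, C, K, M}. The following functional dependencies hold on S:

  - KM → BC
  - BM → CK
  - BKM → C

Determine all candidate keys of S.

Attribute M never appears on the right-hand side of any dependency, so M must belong to every candidate key.
{M}⁺ = {M}, which is not all of the schema, so we must add further attributes.
{B, M}⁺: BM→CK adds C, K → {B, C, K, M}. Minimal: {M}⁺ = {M}; {B}⁺ = {B} — none reach the full schema.
{K, M}⁺: KM→BC adds B, C → {B, C, K, M}. Minimal: {M}⁺ = {M}; {K}⁺ = {K} — none reach the full schema.
Any other superkey contains one of these as a subset, so there are no further candidate keys.

{B, M}; {K, M}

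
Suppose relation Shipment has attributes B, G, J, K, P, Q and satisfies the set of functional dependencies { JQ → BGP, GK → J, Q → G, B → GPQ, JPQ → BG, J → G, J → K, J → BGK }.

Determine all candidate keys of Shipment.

{J}, {B, K}, {G, K}, {K, Q}

{J}⁺: J→G adds G; J→K adds K; J→BGK adds B; B→GPQ adds P, Q → {B, G, J, K, P, Q}.
{B, K}⁺: B→GPQ adds G, P, Q; GK→J adds J → {B, G, J, K, P, Q}.
{G, K}⁺: GK→J adds J; J→BGK adds B; B→GPQ adds P, Q → {B, G, J, K, P, Q}.
{K, Q}⁺: Q→G adds G; GK→J adds J; J→BGK adds B; JQ→BGP adds P → {B, G, J, K, P, Q}.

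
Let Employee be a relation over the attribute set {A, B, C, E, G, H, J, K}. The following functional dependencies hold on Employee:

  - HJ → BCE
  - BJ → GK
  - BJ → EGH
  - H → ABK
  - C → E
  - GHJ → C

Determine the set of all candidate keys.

(B, J), (H, J)

{B, J}⁺: BJ→GK adds G, K; BJ→EGH adds E, H; H→ABK adds A; GHJ→C adds C → {A, B, C, E, G, H, J, K}. Minimal: {J}⁺ = {J}; {B}⁺ = {B} — none reach the full schema.
{H, J}⁺: HJ→BCE adds B, C, E; BJ→GK adds G, K; H→ABK adds A → {A, B, C, E, G, H, J, K}. Minimal: {J}⁺ = {J}; {H}⁺ = {A, B, H, K} — none reach the full schema.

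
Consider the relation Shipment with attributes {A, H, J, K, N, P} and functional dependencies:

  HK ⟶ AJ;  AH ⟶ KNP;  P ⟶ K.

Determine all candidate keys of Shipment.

Attribute H never appears on the right-hand side of any dependency, so H must belong to every candidate key.
{H}⁺ = {H}, which is not all of the schema, so we must add further attributes.
{A, H}⁺: AH→KNP adds K, N, P; HK→AJ adds J → {A, H, J, K, N, P}. Minimal: {H}⁺ = {H}; {A}⁺ = {A} — none reach the full schema.
{H, K}⁺: HK→AJ adds A, J; AH→KNP adds N, P → {A, H, J, K, N, P}. Minimal: {K}⁺ = {K}; {H}⁺ = {H} — none reach the full schema.
{H, P}⁺: P→K adds K; HK→AJ adds A, J; AH→KNP adds N → {A, H, J, K, N, P}. Minimal: {P}⁺ = {K, P}; {H}⁺ = {H} — none reach the full schema.
Any other superkey contains one of these as a subset, so there are no further candidate keys.

AH, HK, HP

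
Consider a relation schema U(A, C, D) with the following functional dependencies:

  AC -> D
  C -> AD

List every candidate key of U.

{C}⁺: C→AD adds A, D → {A, C, D}.
No other minimal superkey exists.

{C}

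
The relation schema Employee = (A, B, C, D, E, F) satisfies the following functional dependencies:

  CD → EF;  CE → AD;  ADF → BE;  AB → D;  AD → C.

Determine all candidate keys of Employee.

{A, B}, {A, D}, {C, D}, {C, E}

{A, B}⁺: AB→D adds D; AD→C adds C; CD→EF adds E, F → {A, B, C, D, E, F}. Minimal: {B}⁺ = {B}; {A}⁺ = {A} — none reach the full schema.
{A, D}⁺: AD→C adds C; CD→EF adds E, F; ADF→BE adds B → {A, B, C, D, E, F}. Minimal: {D}⁺ = {D}; {A}⁺ = {A} — none reach the full schema.
{C, D}⁺: CD→EF adds E, F; CE→AD adds A; ADF→BE adds B → {A, B, C, D, E, F}. Minimal: {D}⁺ = {D}; {C}⁺ = {C} — none reach the full schema.
{C, E}⁺: CE→AD adds A, D; CD→EF adds F; ADF→BE adds B → {A, B, C, D, E, F}. Minimal: {E}⁺ = {E}; {C}⁺ = {C} — none reach the full schema.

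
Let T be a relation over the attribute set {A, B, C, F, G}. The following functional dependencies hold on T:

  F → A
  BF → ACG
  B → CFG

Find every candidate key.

Attribute B never appears on the right-hand side of any dependency, so B must belong to every candidate key.
{B}⁺ = {A, B, C, F, G}, which is all of the schema, so {B} is the only candidate key.

(B)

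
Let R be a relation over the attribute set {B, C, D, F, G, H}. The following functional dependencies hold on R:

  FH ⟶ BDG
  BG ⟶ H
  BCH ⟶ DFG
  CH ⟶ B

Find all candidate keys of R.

{C, H}; {B, C, G}

Attribute C never appears on the right-hand side of any dependency, so C must belong to every candidate key.
{C}⁺ = {C}, which is not all of the schema, so we must add further attributes.
{C, H}⁺: CH→B adds B; BCH→DFG adds D, F, G → {B, C, D, F, G, H}.
{B, C, G}⁺: BG→H adds H; BCH→DFG adds D, F → {B, C, D, F, G, H}.
Any other superkey contains one of these as a subset, so there are no further candidate keys.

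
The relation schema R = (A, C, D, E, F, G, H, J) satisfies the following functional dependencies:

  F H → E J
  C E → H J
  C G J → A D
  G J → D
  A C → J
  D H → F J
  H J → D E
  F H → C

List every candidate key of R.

{C, E, G}, {D, G, H}, {F, G, H}, {G, H, J}, {A, C, G, H}

{C, E, G}⁺: CE→HJ adds H, J; CGJ→AD adds A, D; DH→FJ adds F → {A, C, D, E, F, G, H, J}.
{D, G, H}⁺: DH→FJ adds F, J; HJ→DE adds E; FH→C adds C; CGJ→AD adds A → {A, C, D, E, F, G, H, J}.
{F, G, H}⁺: FH→EJ adds E, J; GJ→D adds D; FH→C adds C; CGJ→AD adds A → {A, C, D, E, F, G, H, J}.
{G, H, J}⁺: GJ→D adds D; DH→FJ adds F; HJ→DE adds E; FH→C adds C; CGJ→AD adds A → {A, C, D, E, F, G, H, J}.
{A, C, G, H}⁺: AC→J adds J; HJ→DE adds D, E; DH→FJ adds F → {A, C, D, E, F, G, H, J}.
Any other superkey contains one of these as a subset, so there are no further candidate keys.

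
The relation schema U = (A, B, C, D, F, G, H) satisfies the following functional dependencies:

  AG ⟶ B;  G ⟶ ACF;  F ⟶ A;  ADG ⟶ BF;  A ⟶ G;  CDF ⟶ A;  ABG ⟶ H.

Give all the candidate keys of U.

{A, D}, {D, F}, {D, G}

Attribute D never appears on the right-hand side of any dependency, so D must belong to every candidate key.
{D}⁺ = {D}, which is not all of the schema, so we must add further attributes.
{A, D}⁺: A→G adds G; AG→B adds B; G→ACF adds C, F; ABG→H adds H → {A, B, C, D, F, G, H}. Minimal: {D}⁺ = {D}; {A}⁺ = {A, B, C, F, G, H} — none reach the full schema.
{D, F}⁺: F→A adds A; A→G adds G; AG→B adds B; G→ACF adds C; ABG→H adds H → {A, B, C, D, F, G, H}. Minimal: {F}⁺ = {A, B, C, F, G, H}; {D}⁺ = {D} — none reach the full schema.
{D, G}⁺: G→ACF adds A, C, F; ADG→BF adds B; ABG→H adds H → {A, B, C, D, F, G, H}. Minimal: {G}⁺ = {A, B, C, F, G, H}; {D}⁺ = {D} — none reach the full schema.
Any other superkey contains one of these as a subset, so there are no further candidate keys.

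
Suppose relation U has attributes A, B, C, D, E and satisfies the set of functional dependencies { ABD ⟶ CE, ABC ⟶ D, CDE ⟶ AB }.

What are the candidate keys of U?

{A, B, C}, {A, B, D}, {C, D, E}

{A, B, C}⁺: ABC→D adds D; ABD→CE adds E → {A, B, C, D, E}. Minimal: {B, C}⁺ = {B, C}; {A, C}⁺ = {A, C}; {A, B}⁺ = {A, B} — none reach the full schema.
{A, B, D}⁺: ABD→CE adds C, E → {A, B, C, D, E}. Minimal: {B, D}⁺ = {B, D}; {A, D}⁺ = {A, D}; {A, B}⁺ = {A, B} — none reach the full schema.
{C, D, E}⁺: CDE→AB adds A, B → {A, B, C, D, E}. Minimal: {D, E}⁺ = {D, E}; {C, E}⁺ = {C, E}; {C, D}⁺ = {C, D} — none reach the full schema.
Any other superkey contains one of these as a subset, so there are no further candidate keys.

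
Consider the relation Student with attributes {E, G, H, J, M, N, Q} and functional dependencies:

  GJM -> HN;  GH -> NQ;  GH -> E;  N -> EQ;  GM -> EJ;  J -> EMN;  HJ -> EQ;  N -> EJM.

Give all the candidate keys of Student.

{G, H}; {G, J}; {G, M}; {G, N}

Attribute G never appears on the right-hand side of any dependency, so G must belong to every candidate key.
{G}⁺ = {G}, which is not all of the schema, so we must add further attributes.
{G, H}⁺: GH→NQ adds N, Q; GH→E adds E; N→EJM adds J, M → {E, G, H, J, M, N, Q}. Minimal: {H}⁺ = {H}; {G}⁺ = {G} — none reach the full schema.
{G, J}⁺: J→EMN adds E, M, N; GJM→HN adds H; GH→NQ adds Q → {E, G, H, J, M, N, Q}. Minimal: {J}⁺ = {E, J, M, N, Q}; {G}⁺ = {G} — none reach the full schema.
{G, M}⁺: GM→EJ adds E, J; J→EMN adds N; GJM→HN adds H; GH→NQ adds Q → {E, G, H, J, M, N, Q}. Minimal: {M}⁺ = {M}; {G}⁺ = {G} — none reach the full schema.
{G, N}⁺: N→EQ adds E, Q; N→EJM adds J, M; GJM→HN adds H → {E, G, H, J, M, N, Q}. Minimal: {N}⁺ = {E, J, M, N, Q}; {G}⁺ = {G} — none reach the full schema.
Any other superkey contains one of these as a subset, so there are no further candidate keys.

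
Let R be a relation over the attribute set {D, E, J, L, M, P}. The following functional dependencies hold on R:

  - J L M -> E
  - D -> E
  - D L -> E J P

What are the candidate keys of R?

DLM

Attributes D, L, M never appear on any right-hand side, so every candidate key must contain {D, L, M}.
{D, L, M}⁺ = {D, E, J, L, M, P}, which is all of the schema, so {D, L, M} is the only candidate key.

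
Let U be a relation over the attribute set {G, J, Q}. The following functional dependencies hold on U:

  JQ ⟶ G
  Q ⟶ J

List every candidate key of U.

Attribute Q never appears on the right-hand side of any dependency, so Q must belong to every candidate key.
{Q}⁺ = {G, J, Q}, which is all of the schema, so {Q} is the only candidate key.

Q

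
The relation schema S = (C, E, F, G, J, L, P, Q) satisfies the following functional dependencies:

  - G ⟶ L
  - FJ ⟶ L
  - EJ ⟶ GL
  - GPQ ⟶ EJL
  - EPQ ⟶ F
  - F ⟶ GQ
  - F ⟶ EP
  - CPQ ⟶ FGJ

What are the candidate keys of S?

Attribute C never appears on the right-hand side of any dependency, so C must belong to every candidate key.
{C}⁺ = {C}, which is not all of the schema, so we must add further attributes.
{C, F}⁺: F→GQ adds G, Q; F→EP adds E, P; CPQ→FGJ adds J; G→L adds L → {C, E, F, G, J, L, P, Q}.
{C, P, Q}⁺: CPQ→FGJ adds F, G, J; G→L adds L; GPQ→EJL adds E → {C, E, F, G, J, L, P, Q}.
Any other superkey contains one of these as a subset, so there are no further candidate keys.

{C, F}, {C, P, Q}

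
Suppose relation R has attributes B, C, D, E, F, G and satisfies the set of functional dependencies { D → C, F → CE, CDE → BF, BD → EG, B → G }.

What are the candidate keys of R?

Attribute D never appears on the right-hand side of any dependency, so D must belong to every candidate key.
{D}⁺ = {C, D}, which is not all of the schema, so we must add further attributes.
{B, D}⁺: D→C adds C; BD→EG adds E, G; CDE→BF adds F → {B, C, D, E, F, G}. Minimal: {D}⁺ = {C, D}; {B}⁺ = {B, G} — none reach the full schema.
{D, E}⁺: D→C adds C; CDE→BF adds B, F; BD→EG adds G → {B, C, D, E, F, G}. Minimal: {E}⁺ = {E}; {D}⁺ = {C, D} — none reach the full schema.
{D, F}⁺: D→C adds C; F→CE adds E; CDE→BF adds B; BD→EG adds G → {B, C, D, E, F, G}. Minimal: {F}⁺ = {C, E, F}; {D}⁺ = {C, D} — none reach the full schema.
Any other superkey contains one of these as a subset, so there are no further candidate keys.

{B, D}; {D, E}; {D, F}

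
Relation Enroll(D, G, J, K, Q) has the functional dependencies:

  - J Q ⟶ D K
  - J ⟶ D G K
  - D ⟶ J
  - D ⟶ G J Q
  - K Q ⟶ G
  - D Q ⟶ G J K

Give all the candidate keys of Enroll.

{D}; {J}

{D}⁺: D→J adds J; D→GJQ adds G, Q; DQ→GJK adds K → {D, G, J, K, Q}.
{J}⁺: J→DGK adds D, G, K; D→GJQ adds Q → {D, G, J, K, Q}.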